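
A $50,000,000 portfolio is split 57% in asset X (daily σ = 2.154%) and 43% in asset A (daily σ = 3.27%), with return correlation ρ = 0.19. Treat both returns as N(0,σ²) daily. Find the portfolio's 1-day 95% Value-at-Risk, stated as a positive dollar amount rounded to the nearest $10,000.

σ_p² = 0.57²·2.154² + 0.43²·3.27² + 2·0.19·0.57·0.43·2.154·3.27 = 4.1406 (%²).
σ_p = √4.1406 = 2.035%.
At 95%, z = 1.645.
VaR = 1.645 × 2.035% = 3.348%; on $50,000,000 that is $1,674,000.

$1,670,000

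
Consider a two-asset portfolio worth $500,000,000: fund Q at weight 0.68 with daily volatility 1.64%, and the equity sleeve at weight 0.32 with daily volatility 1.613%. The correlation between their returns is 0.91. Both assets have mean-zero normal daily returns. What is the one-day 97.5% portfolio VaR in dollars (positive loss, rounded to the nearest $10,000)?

$15,670,000

σ_p² = 0.68²·1.64² + 0.32²·1.613² + 2·0.91·0.68·0.32·1.64·1.613 = 2.5577 (%²).
σ_p = √2.5577 = 1.599%.
At 97.5%, z = 1.960.
VaR = 1.960 × 1.599% = 3.134%; on $500,000,000 that is $15,670,000.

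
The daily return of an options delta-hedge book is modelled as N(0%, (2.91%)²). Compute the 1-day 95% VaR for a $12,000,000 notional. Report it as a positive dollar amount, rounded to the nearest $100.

$574,400

At 95% one-sided, z = 1.645.
VaR = z·σ = 1.645 × 2.91% = 4.787%.
On $12,000,000: 0.04787 × $12,000,000 = $574,440.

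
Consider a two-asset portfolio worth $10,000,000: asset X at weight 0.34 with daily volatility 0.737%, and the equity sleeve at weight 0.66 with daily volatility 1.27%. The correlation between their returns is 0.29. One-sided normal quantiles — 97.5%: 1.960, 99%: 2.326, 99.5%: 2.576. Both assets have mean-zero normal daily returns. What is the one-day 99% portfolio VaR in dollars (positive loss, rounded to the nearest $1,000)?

σ_p² = 0.34²·0.737² + 0.66²·1.27² + 2·0.29·0.34·0.66·0.737·1.27 = 0.8872 (%²).
σ_p = √0.8872 = 0.942%.
VaR = 2.326 × 0.942% = 2.191%; on $10,000,000 that is $219,100.

$219,000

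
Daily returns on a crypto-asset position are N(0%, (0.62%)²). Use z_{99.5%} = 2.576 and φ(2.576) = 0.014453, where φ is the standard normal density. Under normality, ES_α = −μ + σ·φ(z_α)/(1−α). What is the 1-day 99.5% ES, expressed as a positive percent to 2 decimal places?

Tail multiplier: φ(z)/(1−α) = 0.014453 / 0.005 = 2.891.
ES = 0.62% × 2.891 = 1.792%.

1.79%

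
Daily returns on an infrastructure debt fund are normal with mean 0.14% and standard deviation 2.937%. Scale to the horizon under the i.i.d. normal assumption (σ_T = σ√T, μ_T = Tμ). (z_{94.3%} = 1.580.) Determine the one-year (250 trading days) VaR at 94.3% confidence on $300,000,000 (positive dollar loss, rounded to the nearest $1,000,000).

σ_{250d} = 2.937% × √250 = 46.438%; μ_{250d} = 250 × 0.14% = 35.000%.
VaR = −(35.000%) + 1.580 × 46.438% = 38.372%.
On $300,000,000: 0.38372 × $300,000,000 = $115,116,000.

$115,000,000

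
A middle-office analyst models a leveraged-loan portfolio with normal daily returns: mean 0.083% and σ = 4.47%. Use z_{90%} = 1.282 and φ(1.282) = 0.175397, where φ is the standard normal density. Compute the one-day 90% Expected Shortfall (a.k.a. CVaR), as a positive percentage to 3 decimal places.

Tail multiplier: φ(z)/(1−α) = 0.175397 / 0.1 = 1.754.
ES = −(0.083%) + 4.47% × 1.754 = 7.757%.

7.757%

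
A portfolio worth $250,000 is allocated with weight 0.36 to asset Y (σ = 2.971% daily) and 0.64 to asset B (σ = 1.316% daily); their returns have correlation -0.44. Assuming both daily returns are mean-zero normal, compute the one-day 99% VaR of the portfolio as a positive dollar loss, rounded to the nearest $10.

σ_p² = 0.36²·2.971² + 0.64²·1.316² + 2·-0.44·0.36·0.64·2.971·1.316 = 1.0606 (%²).
σ_p = √1.0606 = 1.030%.
At 99%, z = 2.326.
VaR = 2.326 × 1.030% = 2.396%; on $250,000 that is $5,990.

$5,990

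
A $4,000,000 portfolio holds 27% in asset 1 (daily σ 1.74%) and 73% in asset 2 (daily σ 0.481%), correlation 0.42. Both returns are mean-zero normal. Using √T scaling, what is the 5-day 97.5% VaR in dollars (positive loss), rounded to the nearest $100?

σ_p = √(0.27²·1.74² + 0.73²·0.481² + 2·0.42·0.27·0.73·1.74·0.481) = 0.695%.
σ_{5d} = 0.695% × √5 = 1.554%.
z(97.5%) = 1.960.
VaR = 1.960 × 1.554% = 3.046%; on $4,000,000 that is $121,840.

$121,800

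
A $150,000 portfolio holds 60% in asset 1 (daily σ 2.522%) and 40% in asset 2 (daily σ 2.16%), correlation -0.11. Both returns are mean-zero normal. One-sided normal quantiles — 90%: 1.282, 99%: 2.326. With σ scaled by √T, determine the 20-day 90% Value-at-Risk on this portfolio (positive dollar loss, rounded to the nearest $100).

σ_p = √(0.6²·2.522² + 0.4²·2.16² + 2·-0.11·0.6·0.4·2.522·2.16) = 1.658%.
σ_{20d} = 1.658% × √20 = 7.415%.
VaR = 1.282 × 7.415% = 9.506%; on $150,000 that is $14,259.

$14,300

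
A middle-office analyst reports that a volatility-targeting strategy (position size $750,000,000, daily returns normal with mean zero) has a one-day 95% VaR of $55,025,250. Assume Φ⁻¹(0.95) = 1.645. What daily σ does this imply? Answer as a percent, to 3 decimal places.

4.460%

VaR as a fraction: $55,025,250 / $750,000,000 = 7.337%.
σ = VaR / z = 7.337% / 1.645 = 4.460%.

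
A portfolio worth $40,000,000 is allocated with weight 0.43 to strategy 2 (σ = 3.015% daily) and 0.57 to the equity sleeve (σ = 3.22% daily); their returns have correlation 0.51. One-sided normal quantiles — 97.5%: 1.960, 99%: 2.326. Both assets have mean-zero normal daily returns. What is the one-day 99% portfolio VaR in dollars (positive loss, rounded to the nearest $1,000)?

$2,544,000

σ_p² = 0.43²·3.015² + 0.57²·3.22² + 2·0.51·0.43·0.57·3.015·3.22 = 7.4766 (%²).
σ_p = √7.4766 = 2.734%.
VaR = 2.326 × 2.734% = 6.359%; on $40,000,000 that is $2,543,600.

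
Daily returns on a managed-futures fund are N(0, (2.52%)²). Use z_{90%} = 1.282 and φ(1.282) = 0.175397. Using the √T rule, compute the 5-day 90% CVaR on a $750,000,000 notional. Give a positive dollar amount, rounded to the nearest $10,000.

$74,130,000

σ_{5d} = 2.52% × √5 = 5.635%.
ES multiplier = φ(z)/(1−α) = 0.175397/0.1 = 1.754.
ES = 5.635% × 1.754 = 9.884%; on $750,000,000: $74,130,000.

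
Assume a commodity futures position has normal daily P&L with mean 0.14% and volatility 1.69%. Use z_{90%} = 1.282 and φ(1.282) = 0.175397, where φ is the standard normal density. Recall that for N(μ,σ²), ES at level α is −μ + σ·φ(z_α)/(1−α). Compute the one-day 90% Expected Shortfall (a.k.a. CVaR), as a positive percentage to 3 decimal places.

Tail multiplier: φ(z)/(1−α) = 0.175397 / 0.1 = 1.754.
ES = −(0.14%) + 1.69% × 1.754 = 2.824%.

2.824%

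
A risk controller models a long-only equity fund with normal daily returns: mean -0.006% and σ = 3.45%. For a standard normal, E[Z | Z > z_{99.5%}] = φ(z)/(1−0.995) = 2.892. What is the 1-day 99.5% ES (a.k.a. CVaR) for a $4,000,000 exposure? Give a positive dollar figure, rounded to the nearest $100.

$399,300

ES = −(-0.006%) + 3.45% × 2.892 = 9.983%.
On $4,000,000: 0.09983 × $4,000,000 = $399,320.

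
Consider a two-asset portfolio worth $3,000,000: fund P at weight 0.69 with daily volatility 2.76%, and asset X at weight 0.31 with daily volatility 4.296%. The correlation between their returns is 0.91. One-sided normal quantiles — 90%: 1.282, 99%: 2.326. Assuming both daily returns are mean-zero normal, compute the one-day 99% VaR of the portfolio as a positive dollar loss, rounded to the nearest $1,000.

σ_p² = 0.69²·2.76² + 0.31²·4.296² + 2·0.91·0.69·0.31·2.76·4.296 = 10.0162 (%²).
σ_p = √10.0162 = 3.165%.
VaR = 2.326 × 3.165% = 7.362%; on $3,000,000 that is $220,860.

$221,000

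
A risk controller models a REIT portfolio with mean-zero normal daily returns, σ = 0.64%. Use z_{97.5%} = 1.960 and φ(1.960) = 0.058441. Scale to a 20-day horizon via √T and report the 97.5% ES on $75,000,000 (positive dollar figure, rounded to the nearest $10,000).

$5,020,000

σ_{20d} = 0.64% × √20 = 2.862%.
ES multiplier = φ(z)/(1−α) = 0.058441/0.025 = 2.338.
ES = 2.862% × 2.338 = 6.691%; on $75,000,000: $5,018,250.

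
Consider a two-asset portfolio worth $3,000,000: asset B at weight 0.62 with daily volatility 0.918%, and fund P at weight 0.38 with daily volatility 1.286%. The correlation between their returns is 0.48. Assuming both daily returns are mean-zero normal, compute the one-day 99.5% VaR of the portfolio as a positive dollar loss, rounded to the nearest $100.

$70,400

σ_p² = 0.62²·0.918² + 0.38²·1.286² + 2·0.48·0.62·0.38·0.918·1.286 = 0.8298 (%²).
σ_p = √0.8298 = 0.911%.
At 99.5%, z = 2.576.
VaR = 2.576 × 0.911% = 2.347%; on $3,000,000 that is $70,410.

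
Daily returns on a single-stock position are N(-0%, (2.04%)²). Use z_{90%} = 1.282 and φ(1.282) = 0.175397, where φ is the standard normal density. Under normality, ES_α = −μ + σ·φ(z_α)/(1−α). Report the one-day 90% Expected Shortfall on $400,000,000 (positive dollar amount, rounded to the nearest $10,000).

$14,310,000

Tail multiplier: φ(z)/(1−α) = 0.175397 / 0.1 = 1.754.
ES = 2.04% × 1.754 = 3.578%.
On $400,000,000: 0.03578 × $400,000,000 = $14,312,000.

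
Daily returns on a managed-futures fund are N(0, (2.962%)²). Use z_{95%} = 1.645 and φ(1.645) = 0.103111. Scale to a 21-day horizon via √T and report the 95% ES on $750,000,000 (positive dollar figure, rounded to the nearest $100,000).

σ_{21d} = 2.962% × √21 = 13.574%.
ES multiplier = φ(z)/(1−α) = 0.103111/0.05 = 2.062.
ES = 13.574% × 2.062 = 27.990%; on $750,000,000: $209,925,000.

$209,900,000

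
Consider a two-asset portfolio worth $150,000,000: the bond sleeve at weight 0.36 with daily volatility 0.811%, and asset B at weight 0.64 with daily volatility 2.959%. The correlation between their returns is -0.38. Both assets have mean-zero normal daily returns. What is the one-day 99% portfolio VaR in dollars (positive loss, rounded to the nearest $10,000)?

$6,290,000

σ_p² = 0.36²·0.811² + 0.64²·2.959² + 2·-0.38·0.36·0.64·0.811·2.959 = 3.2514 (%²).
σ_p = √3.2514 = 1.803%.
At 99%, z = 2.326.
VaR = 2.326 × 1.803% = 4.194%; on $150,000,000 that is $6,291,000.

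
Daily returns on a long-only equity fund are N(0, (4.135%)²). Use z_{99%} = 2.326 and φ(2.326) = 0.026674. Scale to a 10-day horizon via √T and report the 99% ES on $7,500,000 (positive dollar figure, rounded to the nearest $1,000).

σ_{10d} = 4.135% × √10 = 13.076%.
ES multiplier = φ(z)/(1−α) = 0.026674/0.01 = 2.667.
ES = 13.076% × 2.667 = 34.874%; on $7,500,000: $2,615,550.

$2,616,000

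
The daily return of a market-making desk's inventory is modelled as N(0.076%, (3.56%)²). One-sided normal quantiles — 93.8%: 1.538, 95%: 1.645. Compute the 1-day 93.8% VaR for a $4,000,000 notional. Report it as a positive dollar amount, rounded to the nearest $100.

$216,000

VaR = −μ + z·σ = −(0.076%) + 1.538 × 3.56% = 5.399%.
On $4,000,000: 0.05399 × $4,000,000 = $215,960.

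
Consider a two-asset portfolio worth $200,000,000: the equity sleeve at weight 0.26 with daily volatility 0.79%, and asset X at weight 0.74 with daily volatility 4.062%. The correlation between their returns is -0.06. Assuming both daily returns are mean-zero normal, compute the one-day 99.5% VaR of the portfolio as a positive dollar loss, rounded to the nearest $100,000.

σ_p² = 0.26²·0.79² + 0.74²·4.062² + 2·-0.06·0.26·0.74·0.79·4.062 = 9.0034 (%²).
σ_p = √9.0034 = 3.001%.
At 99.5%, z = 2.576.
VaR = 2.576 × 3.001% = 7.731%; on $200,000,000 that is $15,462,000.

$15,500,000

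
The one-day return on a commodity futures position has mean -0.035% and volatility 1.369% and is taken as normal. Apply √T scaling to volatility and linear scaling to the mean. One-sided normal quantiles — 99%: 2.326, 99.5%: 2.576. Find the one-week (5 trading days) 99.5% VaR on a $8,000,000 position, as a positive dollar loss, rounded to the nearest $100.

σ_{5d} = 1.369% × √5 = 3.061%; μ_{5d} = 5 × -0.035% = -0.175%.
VaR = −(-0.175%) + 2.576 × 3.061% = 8.060%.
On $8,000,000: 0.08060 × $8,000,000 = $644,800.

$644,800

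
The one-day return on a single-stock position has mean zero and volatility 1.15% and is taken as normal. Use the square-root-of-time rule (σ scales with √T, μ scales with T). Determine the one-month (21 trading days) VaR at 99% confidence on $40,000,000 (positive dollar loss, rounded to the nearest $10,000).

At 99%, z = 2.326.
σ_{21d} = 1.15% × √21 = 5.270%.
VaR = 2.326 × 5.270% = 12.258%.
On $40,000,000: 0.12258 × $40,000,000 = $4,903,200.

$4,900,000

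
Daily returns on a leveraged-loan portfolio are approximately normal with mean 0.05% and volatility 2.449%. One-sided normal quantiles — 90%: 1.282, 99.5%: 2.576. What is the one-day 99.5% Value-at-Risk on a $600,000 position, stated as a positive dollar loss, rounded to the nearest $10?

$37,550

VaR = −μ + z·σ = −(0.05%) + 2.576 × 2.449% = 6.259%.
On $600,000: 0.06259 × $600,000 = $37,554.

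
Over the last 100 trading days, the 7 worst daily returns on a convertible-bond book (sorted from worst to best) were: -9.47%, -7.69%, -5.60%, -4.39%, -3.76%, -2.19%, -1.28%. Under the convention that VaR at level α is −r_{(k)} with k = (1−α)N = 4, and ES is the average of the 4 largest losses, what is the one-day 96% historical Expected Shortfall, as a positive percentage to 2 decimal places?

6.79%

The 4 worst returns sum to -27.15%.
ES = −(-27.15%) / 4 = 6.7875% ≈ 6.79%.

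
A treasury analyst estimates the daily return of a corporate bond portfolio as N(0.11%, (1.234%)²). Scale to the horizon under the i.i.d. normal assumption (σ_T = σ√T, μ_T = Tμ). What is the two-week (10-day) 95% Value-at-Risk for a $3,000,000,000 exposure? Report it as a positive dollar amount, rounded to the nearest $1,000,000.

$160,000,000

At 95%, z = 1.645.
σ_{10d} = 1.234% × √10 = 3.902%; μ_{10d} = 10 × 0.11% = 1.100%.
VaR = −(1.100%) + 1.645 × 3.902% = 5.319%.
On $3,000,000,000: 0.05319 × $3,000,000,000 = $159,570,000.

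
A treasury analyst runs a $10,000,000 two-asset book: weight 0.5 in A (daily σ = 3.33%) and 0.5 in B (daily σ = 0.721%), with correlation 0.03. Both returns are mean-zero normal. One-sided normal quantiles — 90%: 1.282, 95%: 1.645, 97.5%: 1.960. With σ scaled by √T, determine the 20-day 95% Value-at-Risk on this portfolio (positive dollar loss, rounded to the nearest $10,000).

$1,260,000

σ_p = √(0.5²·3.33² + 0.5²·0.721² + 2·0.03·0.5·0.5·3.33·0.721) = 1.714%.
σ_{20d} = 1.714% × √20 = 7.665%.
VaR = 1.645 × 7.665% = 12.609%; on $10,000,000 that is $1,260,900.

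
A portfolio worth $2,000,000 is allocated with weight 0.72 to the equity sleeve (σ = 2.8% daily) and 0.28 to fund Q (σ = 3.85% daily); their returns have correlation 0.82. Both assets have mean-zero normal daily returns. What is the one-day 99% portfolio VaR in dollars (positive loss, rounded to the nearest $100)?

σ_p² = 0.72²·2.8² + 0.28²·3.85² + 2·0.82·0.72·0.28·2.8·3.85 = 8.7905 (%²).
σ_p = √8.7905 = 2.965%.
At 99%, z = 2.326.
VaR = 2.326 × 2.965% = 6.897%; on $2,000,000 that is $137,940.

$137,900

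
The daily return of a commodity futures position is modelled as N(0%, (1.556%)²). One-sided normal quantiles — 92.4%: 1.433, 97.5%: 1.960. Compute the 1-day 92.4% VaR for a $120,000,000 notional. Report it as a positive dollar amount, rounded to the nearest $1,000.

VaR = z·σ = 1.433 × 1.556% = 2.230%.
On $120,000,000: 0.02230 × $120,000,000 = $2,676,000.

$2,676,000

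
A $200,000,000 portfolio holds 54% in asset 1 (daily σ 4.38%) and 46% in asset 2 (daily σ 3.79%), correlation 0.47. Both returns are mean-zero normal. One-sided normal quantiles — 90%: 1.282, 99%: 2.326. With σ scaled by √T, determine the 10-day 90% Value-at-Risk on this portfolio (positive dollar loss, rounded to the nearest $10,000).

$28,680,000

σ_p = √(0.54²·4.38² + 0.46²·3.79² + 2·0.47·0.54·0.46·4.38·3.79) = 3.537%.
σ_{10d} = 3.537% × √10 = 11.185%.
VaR = 1.282 × 11.185% = 14.339%; on $200,000,000 that is $28,678,000.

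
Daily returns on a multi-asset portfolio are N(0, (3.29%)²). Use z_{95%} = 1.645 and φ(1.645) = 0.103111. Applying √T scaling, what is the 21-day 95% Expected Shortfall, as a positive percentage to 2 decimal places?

31.09%

σ_{21d} = 3.29% × √21 = 15.077%.
ES multiplier = φ(z)/(1−α) = 0.103111/0.05 = 2.062.
ES = 15.077% × 2.062 = 31.089%.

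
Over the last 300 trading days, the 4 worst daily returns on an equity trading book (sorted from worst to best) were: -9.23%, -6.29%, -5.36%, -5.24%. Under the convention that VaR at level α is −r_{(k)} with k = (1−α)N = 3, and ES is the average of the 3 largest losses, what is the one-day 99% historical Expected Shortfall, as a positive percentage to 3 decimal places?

6.960%

The 3 worst returns sum to -20.88%.
ES = −(-20.88%) / 3 = 6.96% ≈ 6.960%.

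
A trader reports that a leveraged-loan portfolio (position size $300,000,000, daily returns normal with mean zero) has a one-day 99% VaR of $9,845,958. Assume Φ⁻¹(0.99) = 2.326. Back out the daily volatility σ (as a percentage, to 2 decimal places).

1.41%

VaR as a fraction: $9,845,958 / $300,000,000 = 3.282%.
σ = VaR / z = 3.282% / 2.326 = 1.411%.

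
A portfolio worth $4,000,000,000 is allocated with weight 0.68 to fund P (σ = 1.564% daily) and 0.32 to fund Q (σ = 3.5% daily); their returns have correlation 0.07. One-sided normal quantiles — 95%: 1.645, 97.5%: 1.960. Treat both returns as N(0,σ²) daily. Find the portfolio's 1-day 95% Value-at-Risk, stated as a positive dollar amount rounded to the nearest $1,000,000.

σ_p² = 0.68²·1.564² + 0.32²·3.5² + 2·0.07·0.68·0.32·1.564·3.5 = 2.5522 (%²).
σ_p = √2.5522 = 1.598%.
VaR = 1.645 × 1.598% = 2.629%; on $4,000,000,000 that is $105,160,000.

$105,000,000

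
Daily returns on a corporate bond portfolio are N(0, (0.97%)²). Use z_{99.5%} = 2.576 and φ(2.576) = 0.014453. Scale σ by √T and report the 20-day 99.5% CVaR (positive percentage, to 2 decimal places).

σ_{20d} = 0.97% × √20 = 4.338%.
ES multiplier = φ(z)/(1−α) = 0.014453/0.005 = 2.891.
ES = 4.338% × 2.891 = 12.541%.

12.54%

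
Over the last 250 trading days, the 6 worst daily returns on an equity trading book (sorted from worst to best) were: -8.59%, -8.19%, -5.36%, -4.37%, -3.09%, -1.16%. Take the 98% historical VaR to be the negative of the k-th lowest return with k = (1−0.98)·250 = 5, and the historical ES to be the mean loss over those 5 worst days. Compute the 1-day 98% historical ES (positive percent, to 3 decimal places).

5.920%

The 5 worst returns sum to -29.60%.
ES = −(-29.60%) / 5 = 5.92% ≈ 5.920%.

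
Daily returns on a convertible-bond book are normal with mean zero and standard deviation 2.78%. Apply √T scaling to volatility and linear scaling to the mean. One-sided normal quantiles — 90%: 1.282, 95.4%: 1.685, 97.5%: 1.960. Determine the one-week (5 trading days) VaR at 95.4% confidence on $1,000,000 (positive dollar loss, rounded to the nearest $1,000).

$105,000

σ_{5d} = 2.78% × √5 = 6.216%.
VaR = 1.685 × 6.216% = 10.474%.
On $1,000,000: 0.10474 × $1,000,000 = $104,740.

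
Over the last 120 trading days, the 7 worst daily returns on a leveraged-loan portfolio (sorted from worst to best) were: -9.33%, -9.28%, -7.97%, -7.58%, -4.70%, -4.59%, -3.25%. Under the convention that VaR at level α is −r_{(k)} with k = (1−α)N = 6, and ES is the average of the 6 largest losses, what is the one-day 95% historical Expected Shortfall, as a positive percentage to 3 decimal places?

The 6 worst returns sum to -43.45%.
ES = −(-43.45%) / 6 = 7.2416…% ≈ 7.242%.

7.242%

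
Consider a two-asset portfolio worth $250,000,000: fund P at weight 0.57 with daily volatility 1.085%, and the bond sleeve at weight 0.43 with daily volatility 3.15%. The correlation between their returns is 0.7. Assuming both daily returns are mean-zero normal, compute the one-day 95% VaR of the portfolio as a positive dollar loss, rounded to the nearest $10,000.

$7,570,000

σ_p² = 0.57²·1.085² + 0.43²·3.15² + 2·0.7·0.57·0.43·1.085·3.15 = 3.3899 (%²).
σ_p = √3.3899 = 1.841%.
At 95%, z = 1.645.
VaR = 1.645 × 1.841% = 3.028%; on $250,000,000 that is $7,570,000.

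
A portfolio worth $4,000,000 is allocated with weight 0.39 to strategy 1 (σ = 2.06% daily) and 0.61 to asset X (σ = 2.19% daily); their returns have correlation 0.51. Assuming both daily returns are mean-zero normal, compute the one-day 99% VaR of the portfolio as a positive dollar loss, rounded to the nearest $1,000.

σ_p² = 0.39²·2.06² + 0.61²·2.19² + 2·0.51·0.39·0.61·2.06·2.19 = 3.5248 (%²).
σ_p = √3.5248 = 1.877%.
At 99%, z = 2.326.
VaR = 2.326 × 1.877% = 4.366%; on $4,000,000 that is $174,640.

$175,000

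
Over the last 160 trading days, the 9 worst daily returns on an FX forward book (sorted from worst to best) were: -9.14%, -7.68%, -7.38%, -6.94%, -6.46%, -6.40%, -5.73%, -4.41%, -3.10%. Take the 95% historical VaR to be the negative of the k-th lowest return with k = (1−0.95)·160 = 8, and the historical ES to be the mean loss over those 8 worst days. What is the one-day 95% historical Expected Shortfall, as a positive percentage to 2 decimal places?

6.77%

The 8 worst returns sum to -54.14%.
ES = −(-54.14%) / 8 = 6.7675% ≈ 6.77%.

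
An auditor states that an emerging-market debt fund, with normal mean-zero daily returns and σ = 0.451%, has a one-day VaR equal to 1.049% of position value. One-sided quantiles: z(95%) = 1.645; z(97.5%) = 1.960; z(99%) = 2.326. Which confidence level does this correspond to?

Implied z = VaR/σ = 1.049 / 0.451 = 2.326.
This matches z(99%) = 2.326.

99%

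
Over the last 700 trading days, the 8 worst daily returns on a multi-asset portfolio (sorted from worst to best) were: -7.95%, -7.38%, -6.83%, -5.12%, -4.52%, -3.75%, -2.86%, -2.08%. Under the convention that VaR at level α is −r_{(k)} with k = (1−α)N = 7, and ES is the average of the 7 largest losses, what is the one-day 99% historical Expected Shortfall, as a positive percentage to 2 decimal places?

The 7 worst returns sum to -38.41%.
ES = −(-38.41%) / 7 = 5.4871…% ≈ 5.49%.

5.49%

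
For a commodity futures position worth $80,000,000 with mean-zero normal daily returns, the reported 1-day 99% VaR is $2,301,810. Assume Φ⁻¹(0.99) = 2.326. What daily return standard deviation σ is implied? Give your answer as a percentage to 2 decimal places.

1.24%

VaR as a fraction: $2,301,810 / $80,000,000 = 2.877%.
σ = VaR / z = 2.877% / 2.326 = 1.237%.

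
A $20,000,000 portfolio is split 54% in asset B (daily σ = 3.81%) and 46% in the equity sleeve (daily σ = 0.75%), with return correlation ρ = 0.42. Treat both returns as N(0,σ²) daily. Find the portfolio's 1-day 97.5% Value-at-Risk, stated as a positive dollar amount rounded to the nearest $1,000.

σ_p² = 0.54²·3.81² + 0.46²·0.75² + 2·0.42·0.54·0.46·3.81·0.75 = 4.9482 (%²).
σ_p = √4.9482 = 2.224%.
At 97.5%, z = 1.960.
VaR = 1.960 × 2.224% = 4.359%; on $20,000,000 that is $871,800.

$872,000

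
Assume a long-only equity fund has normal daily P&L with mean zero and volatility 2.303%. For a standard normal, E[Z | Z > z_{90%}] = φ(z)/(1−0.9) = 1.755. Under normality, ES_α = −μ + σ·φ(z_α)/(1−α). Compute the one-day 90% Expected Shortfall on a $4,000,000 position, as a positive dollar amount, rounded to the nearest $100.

$161,700

ES = 2.303% × 1.755 = 4.042%.
On $4,000,000: 0.04042 × $4,000,000 = $161,680.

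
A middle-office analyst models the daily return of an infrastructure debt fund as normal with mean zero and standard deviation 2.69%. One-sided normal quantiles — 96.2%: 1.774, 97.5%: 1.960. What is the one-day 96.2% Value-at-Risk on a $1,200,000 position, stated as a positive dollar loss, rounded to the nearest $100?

VaR = z·σ = 1.774 × 2.69% = 4.772%.
On $1,200,000: 0.04772 × $1,200,000 = $57,264.

$57,300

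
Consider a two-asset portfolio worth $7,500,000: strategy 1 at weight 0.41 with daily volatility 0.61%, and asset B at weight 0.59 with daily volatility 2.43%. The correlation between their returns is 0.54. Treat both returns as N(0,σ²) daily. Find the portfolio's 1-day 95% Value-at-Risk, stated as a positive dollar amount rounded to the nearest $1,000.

$195,000

σ_p² = 0.41²·0.61² + 0.59²·2.43² + 2·0.54·0.41·0.59·0.61·2.43 = 2.5053 (%²).
σ_p = √2.5053 = 1.583%.
At 95%, z = 1.645.
VaR = 1.645 × 1.583% = 2.604%; on $7,500,000 that is $195,300.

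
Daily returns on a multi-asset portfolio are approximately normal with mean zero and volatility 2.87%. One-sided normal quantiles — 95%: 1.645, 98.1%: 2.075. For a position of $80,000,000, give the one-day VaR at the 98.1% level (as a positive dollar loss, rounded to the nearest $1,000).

$4,764,000

VaR = z·σ = 2.075 × 2.87% = 5.955%.
On $80,000,000: 0.05955 × $80,000,000 = $4,764,000.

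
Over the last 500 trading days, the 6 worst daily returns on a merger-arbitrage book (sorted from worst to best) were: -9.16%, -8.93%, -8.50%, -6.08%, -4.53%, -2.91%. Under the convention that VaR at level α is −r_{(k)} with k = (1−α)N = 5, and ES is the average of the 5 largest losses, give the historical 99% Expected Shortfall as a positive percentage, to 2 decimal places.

The 5 worst returns sum to -37.20%.
ES = −(-37.20%) / 5 = 7.44%.

7.44%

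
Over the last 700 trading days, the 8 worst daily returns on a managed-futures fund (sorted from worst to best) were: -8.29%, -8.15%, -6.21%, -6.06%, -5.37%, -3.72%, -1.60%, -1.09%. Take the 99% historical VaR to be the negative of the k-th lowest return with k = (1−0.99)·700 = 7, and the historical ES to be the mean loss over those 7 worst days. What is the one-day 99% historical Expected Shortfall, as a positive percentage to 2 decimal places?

5.63%

The 7 worst returns sum to -39.40%.
ES = −(-39.40%) / 7 = 5.6285…% ≈ 5.63%.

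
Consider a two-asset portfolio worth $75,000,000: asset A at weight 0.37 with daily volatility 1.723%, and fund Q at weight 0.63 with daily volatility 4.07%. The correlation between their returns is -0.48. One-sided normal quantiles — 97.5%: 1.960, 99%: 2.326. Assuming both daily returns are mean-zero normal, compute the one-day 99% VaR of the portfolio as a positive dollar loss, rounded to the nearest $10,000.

σ_p² = 0.37²·1.723² + 0.63²·4.07² + 2·-0.48·0.37·0.63·1.723·4.07 = 5.4118 (%²).
σ_p = √5.4118 = 2.326%.
VaR = 2.326 × 2.326% = 5.410%; on $75,000,000 that is $4,057,500.

$4,060,000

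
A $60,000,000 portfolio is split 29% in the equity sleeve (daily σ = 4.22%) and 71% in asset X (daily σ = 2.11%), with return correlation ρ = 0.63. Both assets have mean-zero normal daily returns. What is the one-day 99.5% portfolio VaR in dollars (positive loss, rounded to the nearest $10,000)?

$3,800,000

σ_p² = 0.29²·4.22² + 0.71²·2.11² + 2·0.63·0.29·0.71·4.22·2.11 = 6.0520 (%²).
σ_p = √6.0520 = 2.460%.
At 99.5%, z = 2.576.
VaR = 2.576 × 2.460% = 6.337%; on $60,000,000 that is $3,802,200.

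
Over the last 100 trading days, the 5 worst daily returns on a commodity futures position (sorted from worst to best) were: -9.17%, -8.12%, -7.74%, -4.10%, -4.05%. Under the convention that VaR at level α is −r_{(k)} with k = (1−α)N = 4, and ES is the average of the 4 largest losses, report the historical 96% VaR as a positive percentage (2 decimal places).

k = 4; the 4th lowest return is -4.10%, so VaR = 4.10%.

4.10%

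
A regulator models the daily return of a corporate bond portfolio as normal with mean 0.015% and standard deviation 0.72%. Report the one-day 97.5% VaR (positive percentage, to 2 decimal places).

At 97.5% one-sided, z = 1.960.
VaR = −μ + z·σ = −(0.015%) + 1.960 × 0.72% = 1.396%.

1.40%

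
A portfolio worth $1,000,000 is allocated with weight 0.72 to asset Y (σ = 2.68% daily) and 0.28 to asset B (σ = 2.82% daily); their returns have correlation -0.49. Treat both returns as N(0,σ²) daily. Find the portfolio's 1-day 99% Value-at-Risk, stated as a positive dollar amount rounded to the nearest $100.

$39,300

σ_p² = 0.72²·2.68² + 0.28²·2.82² + 2·-0.49·0.72·0.28·2.68·2.82 = 2.8537 (%²).
σ_p = √2.8537 = 1.689%.
At 99%, z = 2.326.
VaR = 2.326 × 1.689% = 3.929%; on $1,000,000 that is $39,290.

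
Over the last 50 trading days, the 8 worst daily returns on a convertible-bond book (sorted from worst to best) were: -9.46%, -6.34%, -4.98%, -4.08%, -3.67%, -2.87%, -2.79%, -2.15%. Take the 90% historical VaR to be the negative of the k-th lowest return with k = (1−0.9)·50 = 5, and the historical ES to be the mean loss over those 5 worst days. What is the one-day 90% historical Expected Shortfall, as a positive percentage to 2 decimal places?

5.71%

The 5 worst returns sum to -28.53%.
ES = −(-28.53%) / 5 = 5.706% ≈ 5.71%.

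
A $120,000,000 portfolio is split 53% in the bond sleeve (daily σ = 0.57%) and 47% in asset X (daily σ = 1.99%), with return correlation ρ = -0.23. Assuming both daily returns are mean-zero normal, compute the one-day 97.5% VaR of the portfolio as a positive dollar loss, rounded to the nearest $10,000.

$2,150,000

σ_p² = 0.53²·0.57² + 0.47²·1.99² + 2·-0.23·0.53·0.47·0.57·1.99 = 0.8361 (%²).
σ_p = √0.8361 = 0.914%.
At 97.5%, z = 1.960.
VaR = 1.960 × 0.914% = 1.791%; on $120,000,000 that is $2,149,200.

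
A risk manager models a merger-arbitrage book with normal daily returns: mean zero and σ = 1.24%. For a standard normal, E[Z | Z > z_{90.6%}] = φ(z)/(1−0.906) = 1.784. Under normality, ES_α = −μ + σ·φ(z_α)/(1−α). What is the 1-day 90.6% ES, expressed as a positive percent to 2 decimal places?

ES = 1.24% × 1.784 = 2.212%.

2.21%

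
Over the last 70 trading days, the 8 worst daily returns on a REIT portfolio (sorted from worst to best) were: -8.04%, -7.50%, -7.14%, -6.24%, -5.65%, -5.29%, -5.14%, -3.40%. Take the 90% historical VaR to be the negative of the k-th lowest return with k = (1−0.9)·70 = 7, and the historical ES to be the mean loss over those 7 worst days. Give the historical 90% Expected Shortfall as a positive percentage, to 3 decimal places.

6.429%

The 7 worst returns sum to -45.00%.
ES = −(-45.00%) / 7 = 6.4285…% ≈ 6.429%.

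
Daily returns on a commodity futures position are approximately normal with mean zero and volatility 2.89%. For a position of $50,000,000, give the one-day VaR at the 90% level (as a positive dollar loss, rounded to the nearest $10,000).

At 90% one-sided, z = 1.282.
VaR = z·σ = 1.282 × 2.89% = 3.705%.
On $50,000,000: 0.03705 × $50,000,000 = $1,852,500.

$1,850,000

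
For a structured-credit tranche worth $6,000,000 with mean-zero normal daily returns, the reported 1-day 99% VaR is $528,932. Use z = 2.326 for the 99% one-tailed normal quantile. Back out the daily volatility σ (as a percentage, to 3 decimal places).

3.790%

VaR as a fraction: $528,932 / $6,000,000 = 8.816%.
σ = VaR / z = 8.816% / 2.326 = 3.790%.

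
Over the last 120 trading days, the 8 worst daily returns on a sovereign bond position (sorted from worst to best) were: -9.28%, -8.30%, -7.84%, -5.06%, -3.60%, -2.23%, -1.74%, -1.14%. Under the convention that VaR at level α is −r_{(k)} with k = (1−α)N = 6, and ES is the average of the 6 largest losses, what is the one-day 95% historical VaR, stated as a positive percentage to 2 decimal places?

2.23%

k = 6; the 6th lowest return is -2.23%, so VaR = 2.23%.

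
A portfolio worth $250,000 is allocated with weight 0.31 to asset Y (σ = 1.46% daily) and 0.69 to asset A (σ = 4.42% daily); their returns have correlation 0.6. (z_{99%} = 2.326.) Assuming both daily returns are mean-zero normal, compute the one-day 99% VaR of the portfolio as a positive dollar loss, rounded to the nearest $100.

σ_p² = 0.31²·1.46² + 0.69²·4.42² + 2·0.6·0.31·0.69·1.46·4.42 = 11.1625 (%²).
σ_p = √11.1625 = 3.341%.
VaR = 2.326 × 3.341% = 7.771%; on $250,000 that is $19,428.

$19,400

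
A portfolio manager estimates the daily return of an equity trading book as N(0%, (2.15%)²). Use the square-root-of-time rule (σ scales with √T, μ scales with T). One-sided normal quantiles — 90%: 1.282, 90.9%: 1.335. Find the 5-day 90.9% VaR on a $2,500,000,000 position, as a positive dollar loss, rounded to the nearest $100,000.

σ_{5d} = 2.15% × √5 = 4.808%.
VaR = 1.335 × 4.808% = 6.419%.
On $2,500,000,000: 0.06419 × $2,500,000,000 = $160,475,000.

$160,500,000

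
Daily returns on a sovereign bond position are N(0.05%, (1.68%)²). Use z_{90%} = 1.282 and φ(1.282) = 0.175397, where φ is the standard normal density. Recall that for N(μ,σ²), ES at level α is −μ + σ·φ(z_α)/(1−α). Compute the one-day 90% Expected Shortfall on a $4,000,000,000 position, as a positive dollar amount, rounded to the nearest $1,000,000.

Tail multiplier: φ(z)/(1−α) = 0.175397 / 0.1 = 1.754.
ES = −(0.05%) + 1.68% × 1.754 = 2.897%.
On $4,000,000,000: 0.02897 × $4,000,000,000 = $115,880,000.

$116,000,000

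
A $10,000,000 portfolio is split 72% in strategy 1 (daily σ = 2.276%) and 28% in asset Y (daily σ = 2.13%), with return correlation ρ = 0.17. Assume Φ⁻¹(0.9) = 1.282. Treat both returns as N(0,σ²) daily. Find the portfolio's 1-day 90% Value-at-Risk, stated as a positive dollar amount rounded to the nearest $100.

σ_p² = 0.72²·2.276² + 0.28²·2.13² + 2·0.17·0.72·0.28·2.276·2.13 = 3.3734 (%²).
σ_p = √3.3734 = 1.837%.
VaR = 1.282 × 1.837% = 2.355%; on $10,000,000 that is $235,500.

$235,500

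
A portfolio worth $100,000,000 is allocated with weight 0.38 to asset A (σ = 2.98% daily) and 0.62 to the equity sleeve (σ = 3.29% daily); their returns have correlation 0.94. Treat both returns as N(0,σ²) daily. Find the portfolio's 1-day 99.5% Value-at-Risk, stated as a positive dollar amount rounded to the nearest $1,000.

σ_p² = 0.38²·2.98² + 0.62²·3.29² + 2·0.94·0.38·0.62·2.98·3.29 = 9.7857 (%²).
σ_p = √9.7857 = 3.128%.
At 99.5%, z = 2.576.
VaR = 2.576 × 3.128% = 8.058%; on $100,000,000 that is $8,058,000.

$8,058,000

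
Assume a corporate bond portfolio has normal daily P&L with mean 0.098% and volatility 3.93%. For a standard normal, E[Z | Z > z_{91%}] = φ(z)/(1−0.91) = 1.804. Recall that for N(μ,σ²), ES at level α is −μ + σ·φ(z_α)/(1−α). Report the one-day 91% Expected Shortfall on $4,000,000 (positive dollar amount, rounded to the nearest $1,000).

$280,000

ES = −(0.098%) + 3.93% × 1.804 = 6.992%.
On $4,000,000: 0.06992 × $4,000,000 = $279,680.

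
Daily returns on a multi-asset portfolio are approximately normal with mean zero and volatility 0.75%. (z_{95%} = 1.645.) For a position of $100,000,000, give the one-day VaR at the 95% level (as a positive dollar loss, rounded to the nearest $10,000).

$1,230,000

VaR = z·σ = 1.645 × 0.75% = 1.234%.
On $100,000,000: 0.01234 × $100,000,000 = $1,234,000.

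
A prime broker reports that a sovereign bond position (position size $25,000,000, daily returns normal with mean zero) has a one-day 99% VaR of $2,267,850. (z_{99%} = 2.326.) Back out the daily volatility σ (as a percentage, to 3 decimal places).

3.900%

VaR as a fraction: $2,267,850 / $25,000,000 = 9.071%.
σ = VaR / z = 9.071% / 2.326 = 3.900%.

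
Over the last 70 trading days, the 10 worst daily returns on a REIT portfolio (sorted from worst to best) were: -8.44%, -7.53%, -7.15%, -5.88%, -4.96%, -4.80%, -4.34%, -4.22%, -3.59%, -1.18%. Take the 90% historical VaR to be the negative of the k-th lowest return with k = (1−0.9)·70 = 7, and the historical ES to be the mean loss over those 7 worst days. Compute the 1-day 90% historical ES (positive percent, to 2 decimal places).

6.16%

The 7 worst returns sum to -43.10%.
ES = −(-43.10%) / 7 = 6.1571…% ≈ 6.16%.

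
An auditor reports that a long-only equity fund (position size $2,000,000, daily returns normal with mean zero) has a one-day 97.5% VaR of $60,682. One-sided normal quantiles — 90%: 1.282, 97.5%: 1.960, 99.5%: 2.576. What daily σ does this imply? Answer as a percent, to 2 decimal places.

1.55%

VaR as a fraction: $60,682 / $2,000,000 = 3.034%.
σ = VaR / z = 3.034% / 1.960 = 1.548%.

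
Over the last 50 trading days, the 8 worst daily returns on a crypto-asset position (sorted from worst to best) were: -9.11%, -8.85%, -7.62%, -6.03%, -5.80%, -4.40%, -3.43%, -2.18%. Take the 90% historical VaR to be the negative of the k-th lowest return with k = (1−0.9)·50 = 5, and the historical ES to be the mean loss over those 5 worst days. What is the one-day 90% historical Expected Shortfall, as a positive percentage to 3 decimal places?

7.482%

The 5 worst returns sum to -37.41%.
ES = −(-37.41%) / 5 = 7.482%.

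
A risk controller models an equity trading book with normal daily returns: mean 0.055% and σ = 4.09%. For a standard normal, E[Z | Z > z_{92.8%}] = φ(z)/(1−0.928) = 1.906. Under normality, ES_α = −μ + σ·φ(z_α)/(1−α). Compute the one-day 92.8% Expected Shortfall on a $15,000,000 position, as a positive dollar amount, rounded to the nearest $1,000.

$1,161,000

ES = −(0.055%) + 4.09% × 1.906 = 7.741%.
On $15,000,000: 0.07741 × $15,000,000 = $1,161,150.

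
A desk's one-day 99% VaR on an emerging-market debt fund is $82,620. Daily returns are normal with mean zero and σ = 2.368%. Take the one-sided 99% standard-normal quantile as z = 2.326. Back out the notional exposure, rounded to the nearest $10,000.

VaR as a fraction of value: z·σ = 2.326 × 2.368% = 5.50797%.
Position = $82,620 / 0.0550797 = $1,500,009.

$1,500,000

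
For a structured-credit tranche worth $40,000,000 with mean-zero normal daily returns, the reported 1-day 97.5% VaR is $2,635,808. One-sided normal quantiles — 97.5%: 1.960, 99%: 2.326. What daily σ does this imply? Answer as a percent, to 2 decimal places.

VaR as a fraction: $2,635,808 / $40,000,000 = 6.590%.
σ = VaR / z = 6.590% / 1.960 = 3.362%.

3.36%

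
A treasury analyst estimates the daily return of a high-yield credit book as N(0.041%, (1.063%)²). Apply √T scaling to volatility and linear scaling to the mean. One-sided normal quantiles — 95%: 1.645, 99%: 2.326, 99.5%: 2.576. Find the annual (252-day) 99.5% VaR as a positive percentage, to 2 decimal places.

33.14%

σ_{252d} = 1.063% × √252 = 16.875%; μ_{252d} = 252 × 0.041% = 10.332%.
VaR = −(10.332%) + 2.576 × 16.875% = 33.138%.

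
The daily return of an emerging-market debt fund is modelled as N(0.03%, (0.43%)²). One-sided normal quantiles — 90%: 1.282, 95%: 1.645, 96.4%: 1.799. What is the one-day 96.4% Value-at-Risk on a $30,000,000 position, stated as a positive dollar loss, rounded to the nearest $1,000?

VaR = −μ + z·σ = −(0.03%) + 1.799 × 0.43% = 0.744%.
On $30,000,000: 0.00744 × $30,000,000 = $223,200.

$223,000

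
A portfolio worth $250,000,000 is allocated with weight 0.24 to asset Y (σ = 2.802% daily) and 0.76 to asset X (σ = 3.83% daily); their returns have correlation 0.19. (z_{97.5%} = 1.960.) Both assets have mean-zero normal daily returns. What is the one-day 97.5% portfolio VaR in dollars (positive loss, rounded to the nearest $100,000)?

$15,200,000

σ_p² = 0.24²·2.802² + 0.76²·3.83² + 2·0.19·0.24·0.76·2.802·3.83 = 9.6688 (%²).
σ_p = √9.6688 = 3.109%.
VaR = 1.960 × 3.109% = 6.094%; on $250,000,000 that is $15,235,000.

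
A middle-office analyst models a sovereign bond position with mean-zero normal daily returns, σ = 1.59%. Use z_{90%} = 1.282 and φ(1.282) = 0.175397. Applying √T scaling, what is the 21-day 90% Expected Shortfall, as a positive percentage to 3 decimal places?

12.780%

σ_{21d} = 1.59% × √21 = 7.286%.
ES multiplier = φ(z)/(1−α) = 0.175397/0.1 = 1.754.
ES = 7.286% × 1.754 = 12.780%.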